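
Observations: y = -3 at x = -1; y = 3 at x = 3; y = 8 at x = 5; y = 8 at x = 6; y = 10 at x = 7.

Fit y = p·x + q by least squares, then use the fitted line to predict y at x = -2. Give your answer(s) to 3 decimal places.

ŷ = -4.700

Compute the Gram sums: Σx·x = 120, Σx = 20, Σ1 = 5.
Right-hand side: Σx·y = 170, Σy = 26.
MᵀM·[p, q]ᵀ = Mᵀy becomes [[120, 20]; [20, 5]]·[p, q]ᵀ = [170, 26]ᵀ.
det = 120·5 − 20² = 200.
p = (170·5 − 20·26)/200 = 33/20; q = (120·26 − 20·170)/200 = -7/5.
At x = -2: ŷ = (33/20)·(-2) + (-7/5)·(1) = -47/10.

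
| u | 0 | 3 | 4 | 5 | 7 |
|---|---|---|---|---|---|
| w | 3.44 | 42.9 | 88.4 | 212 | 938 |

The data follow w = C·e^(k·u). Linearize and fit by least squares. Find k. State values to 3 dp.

k = 0.803

With ln wᵢ as the transformed response and uᵢ as the regressor:
Σu = 19.0000, Σ(u)² = 99.0000, Σln w = 21.6766, Σu·ln w = 103.8933.
Equations: 99.0000·k + 19.0000·ln C = 103.8933;  19.0000·k + 5·ln C = 21.6766.
Δ = 99.0000·5 − (19.0000)² = 134.0000; k = (103.8933·5 − 19.0000·21.6766)/134.0000 = 0.80307, ln C = (99.0000·21.6766 − 19.0000·103.8933)/134.0000 = 1.28363.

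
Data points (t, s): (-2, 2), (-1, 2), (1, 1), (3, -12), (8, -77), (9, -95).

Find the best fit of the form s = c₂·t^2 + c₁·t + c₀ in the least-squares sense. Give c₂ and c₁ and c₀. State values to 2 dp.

c₂ = -1.03, c₁ = -1.62, c₀ = 2.49

Entries of XᵀX: Σt^2·t^2 = 10756, Σt^2·t = 1260, Σt^2 = 160, Σt·t = 160, Σt = 18, Σ1 = 6.
And Σt^2·s = -12720, Σt·s = -1512, Σs = -179.
So XᵀX·[c₂, c₁, c₀]ᵀ = Xᵀs: [[10756, 1260, 160]; [1260, 160, 18]; [160, 18, 6]]·[c₂, c₁, c₀]ᵀ = [-12720, -1512, -179]ᵀ.
Solving the 3×3 system (Gaussian elimination) gives c₂ = -61385/59602, c₁ = -96525/59602, c₀ = 74191/29801.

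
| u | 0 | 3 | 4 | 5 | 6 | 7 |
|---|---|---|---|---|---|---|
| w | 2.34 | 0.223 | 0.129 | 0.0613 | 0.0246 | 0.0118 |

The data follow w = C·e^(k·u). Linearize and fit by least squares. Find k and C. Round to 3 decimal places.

k = -0.751, C = 2.353

Let Y = ln w. Fitting Y = k·u + ln C by least squares:
Sums: Σu = 25.0000, Σ(u)² = 135.0000, Σln w = -13.6350, Σu·ln w = -79.9610.
Normal system: [[135.0000, 25.0000]; [25.0000, 6]]·[k, ln C]ᵀ = [-79.9610, -13.6350]ᵀ.
Solving (det = 185.0000): k = -0.75076, ln C = 0.85567, so C = exp(0.85567) = 2.35295.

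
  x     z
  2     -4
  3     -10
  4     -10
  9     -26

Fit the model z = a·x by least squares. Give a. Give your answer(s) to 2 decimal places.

Setting ∂/∂a … = 0 gives: 110·a = -312.
Hence a = -312 / 110 ≈ -2.83636.

a = -2.84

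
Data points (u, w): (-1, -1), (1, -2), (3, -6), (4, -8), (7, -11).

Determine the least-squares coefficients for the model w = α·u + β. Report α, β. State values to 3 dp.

The normal equations are: 76·α + 14·β = -128;  14·α + 5·β = -28.
(Σu·u = 76, Σu = 14, Σ1 = 5, Σu·w = -128, Σw = -28.)
Eliminating β: 5·(row 1) − 14·(row 2) gives 184·α = 5·(-128) − 14·(-28) = -248, so α = -31/23.
Then β = ((-28) − 14·(-31/23))/5 = -42/23.

α = -1.348, β = -1.826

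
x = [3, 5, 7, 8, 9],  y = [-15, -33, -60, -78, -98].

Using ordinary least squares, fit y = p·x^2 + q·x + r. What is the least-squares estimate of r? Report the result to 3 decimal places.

Compute the Gram sums: Σx^2·x^2 = 13764, Σx^2·x = 1736, Σx^2 = 228, Σx·x = 228, Σx = 32, Σ1 = 5.
Right-hand side: Σx^2·y = -16830, Σx·y = -2136, Σy = -284.
AᵀA·[p, q, r]ᵀ = Aᵀy becomes [[13764, 1736, 228]; [1736, 228, 32]; [228, 32, 5]]·[p, q, r]ᵀ = [-16830, -2136, -284]ᵀ.
Inverting the 3×3 Gram matrix, [p, q, r]ᵀ = [-1171/938, 549/469, -3454/469]ᵀ.

r = -7.365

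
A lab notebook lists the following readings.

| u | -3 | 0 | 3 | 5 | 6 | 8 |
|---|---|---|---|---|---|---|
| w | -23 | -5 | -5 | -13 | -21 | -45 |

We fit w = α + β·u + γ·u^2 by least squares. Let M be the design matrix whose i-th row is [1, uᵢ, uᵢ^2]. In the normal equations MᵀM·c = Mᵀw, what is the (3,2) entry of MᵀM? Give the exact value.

853

Row 3 ↔ basis u^2, column 2 ↔ basis u, so (MᵀM)_{3,2} = Σᵢ (u^2)·(u) = (9)·(-3) + (0)·(0) + (9)·(3) + (25)·(5) + (36)·(6) + (64)·(8) = 853.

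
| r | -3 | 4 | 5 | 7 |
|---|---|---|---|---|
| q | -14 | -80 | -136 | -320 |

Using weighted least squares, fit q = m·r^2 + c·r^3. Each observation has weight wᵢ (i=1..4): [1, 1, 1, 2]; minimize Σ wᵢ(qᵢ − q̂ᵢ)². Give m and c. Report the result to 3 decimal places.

Setting ∂/∂m … = 0 gives: 5764·m + 37520·c = -36166;  37520·m + 255748·c = -241262.
Eliminating c: 255748·(row 1) − 37520·(row 2) gives 66381072·m = 255748·(-36166) − 37520·(-241262) = -197231928, so m = -8217997/2765878.
Then c = ((-241262) − 37520·(-8217997/2765878))/255748 = -1403577/2765878.

m = -2.971, c = -0.507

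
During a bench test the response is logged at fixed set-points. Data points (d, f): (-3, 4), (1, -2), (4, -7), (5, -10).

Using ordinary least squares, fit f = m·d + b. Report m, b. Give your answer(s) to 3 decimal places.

Normal-equation sums: Σd·d = 51, Σd = 7, Σ1 = 4.
Moment sums: Σd·f = -92, Σf = -15.
det = 51·4 − 7² = 155.
m = ((-92)·4 − 7·(-15))/155 = -263/155; b = (51·(-15) − 7·(-92))/155 = -121/155.

m = -1.697, b = -0.781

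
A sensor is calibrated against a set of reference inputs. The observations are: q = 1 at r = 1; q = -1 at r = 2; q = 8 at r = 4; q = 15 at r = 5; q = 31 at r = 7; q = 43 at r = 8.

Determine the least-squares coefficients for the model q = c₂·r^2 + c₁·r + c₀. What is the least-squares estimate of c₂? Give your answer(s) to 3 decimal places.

c₂ = 0.875

With design matrix A, AᵀA = [[7395, 1053, 159]; [1053, 159, 27]; [159, 27, 6]] and Aᵀq = [4771, 667, 97]ᵀ.
Inverting the 3×3 Gram matrix, [c₂, c₁, c₀]ᵀ = [7/8, -1037/600, 227/300]ᵀ.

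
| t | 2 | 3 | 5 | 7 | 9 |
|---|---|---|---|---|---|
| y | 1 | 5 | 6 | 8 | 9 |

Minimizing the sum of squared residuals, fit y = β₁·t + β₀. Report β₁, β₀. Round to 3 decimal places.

Compute the Gram sums: Σt·t = 168, Σt = 26, Σ1 = 5.
For Aᵀy: Σt·y = 184, Σy = 29.
Normal equations: [[168, 26]; [26, 5]]·[β₁, β₀]ᵀ = [184, 29]ᵀ.
det = 168·5 − 26² = 164.
β₁ = (184·5 − 26·29)/164 = 83/82; β₀ = (168·29 − 26·184)/164 = 22/41.

β₁ = 1.012, β₀ = 0.537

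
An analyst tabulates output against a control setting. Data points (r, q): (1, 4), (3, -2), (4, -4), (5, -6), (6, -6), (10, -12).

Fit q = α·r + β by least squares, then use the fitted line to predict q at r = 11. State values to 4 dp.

Entries of MᵀM: Σr·r = 187, Σr = 29, Σ1 = 6.
And Σr·q = -204, Σq = -26.
Normal equations: [[187, 29]; [29, 6]]·[α, β]ᵀ = [-204, -26]ᵀ.
Determinant 187·6 − 29² = 281.
α = ((-204)·6 − 29·(-26))/281 = -470/281; β = (187·(-26) − 29·(-204))/281 = 1054/281.
At r = 11: q̂ = (-470/281)·(11) + (1054/281)·(1) = -4116/281.

q̂ = -14.6477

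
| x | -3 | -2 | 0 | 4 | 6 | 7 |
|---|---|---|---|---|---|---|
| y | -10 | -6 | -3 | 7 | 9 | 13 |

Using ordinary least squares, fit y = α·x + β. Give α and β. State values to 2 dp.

Entries of AᵀA: Σx·x = 114, Σx = 12, Σ1 = 6.
For Aᵀy: Σx·y = 215, Σy = 10.
AᵀA·[α, β]ᵀ = Aᵀy becomes [[114, 12]; [12, 6]]·[α, β]ᵀ = [215, 10]ᵀ.
Δ = 114·6 − 12² = 540.
α = (215·6 − 12·10)/540 = 13/6; β = (114·10 − 12·215)/540 = -8/3.

α = 2.17, β = -2.67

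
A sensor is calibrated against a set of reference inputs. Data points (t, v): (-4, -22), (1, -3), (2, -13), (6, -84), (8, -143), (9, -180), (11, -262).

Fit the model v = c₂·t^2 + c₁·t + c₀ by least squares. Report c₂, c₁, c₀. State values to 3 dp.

c₂ = -1.962, c₁ = -2.292, c₀ = 0.325

Entries of XᵀX: Σt^2·t^2 = 26867, Σt^2·t = 2733, Σt^2 = 323, Σt·t = 323, Σt = 33, Σ1 = 7.
Moment sums: Σt^2·v = -58865, Σt·v = -6091, Σv = -707.
XᵀX·[c₂, c₁, c₀]ᵀ = Xᵀv becomes [[26867, 2733, 323]; [2733, 323, 33]; [323, 33, 7]]·[c₂, c₁, c₀]ᵀ = [-58865, -6091, -707]ᵀ.
Solving the 3×3 system (Gaussian elimination) gives c₂ = -923731/470866, c₁ = -1079087/470866, c₀ = 76623/235433.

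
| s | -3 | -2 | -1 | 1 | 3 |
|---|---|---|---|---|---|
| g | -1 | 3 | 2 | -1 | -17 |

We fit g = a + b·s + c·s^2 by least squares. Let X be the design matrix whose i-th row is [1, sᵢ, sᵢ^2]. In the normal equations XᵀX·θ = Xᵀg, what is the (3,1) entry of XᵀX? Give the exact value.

24

Row 3 ↔ basis s^2, column 1 ↔ basis 1, so (XᵀX)_{3,1} = Σᵢ s^2 = (9)·(1) + (4)·(1) + (1)·(1) + (1)·(1) + (9)·(1) = 24.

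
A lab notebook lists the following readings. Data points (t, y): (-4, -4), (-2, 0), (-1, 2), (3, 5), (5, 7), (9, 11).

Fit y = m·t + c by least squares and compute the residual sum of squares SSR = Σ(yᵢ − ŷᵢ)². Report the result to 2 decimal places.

SSR = 4.20

Normal-equation sums: Σt·t = 136, Σt = 10, Σ1 = 6.
Right-hand side: Σt·y = 163, Σy = 21.
AᵀA·[m, c]ᵀ = Aᵀy becomes [[136, 10]; [10, 6]]·[m, c]ᵀ = [163, 21]ᵀ.
Eliminating c: 6·(row 1) − 10·(row 2) gives 716·m = 6·163 − 10·21 = 768, so m = 192/179.
Then c = (21 − 10·(192/179))/6 = 613/358.
Residuals: -509/358, 155/358, 487/358, 25/358, -27/358, -131/358; SSR = 1505/358.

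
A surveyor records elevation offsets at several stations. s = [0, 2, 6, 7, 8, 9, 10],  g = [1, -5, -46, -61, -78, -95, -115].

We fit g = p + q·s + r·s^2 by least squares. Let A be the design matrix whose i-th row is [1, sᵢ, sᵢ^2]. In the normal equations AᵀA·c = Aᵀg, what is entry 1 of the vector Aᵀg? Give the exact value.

-399

Entry 1 ↔ basis 1, so (Aᵀg)_{1} = Σᵢ gᵢ = (1)·(1) + (1)·(-5) + (1)·(-46) + (1)·(-61) + (1)·(-78) + (1)·(-95) + (1)·(-115) = -399.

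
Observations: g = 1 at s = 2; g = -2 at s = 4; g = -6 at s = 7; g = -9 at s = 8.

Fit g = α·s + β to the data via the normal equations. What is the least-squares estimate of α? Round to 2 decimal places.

Compute the Gram sums: Σs·s = 133, Σs = 21, Σ1 = 4.
For Mᵀg: Σs·g = -120, Σg = -16.
Normal equations: [[133, 21]; [21, 4]]·[α, β]ᵀ = [-120, -16]ᵀ.
Eliminating β: 4·(row 1) − 21·(row 2) gives 91·α = 4·(-120) − 21·(-16) = -144, so α = -144/91.
Then β = ((-16) − 21·(-144/91))/4 = 56/13.

α = -1.58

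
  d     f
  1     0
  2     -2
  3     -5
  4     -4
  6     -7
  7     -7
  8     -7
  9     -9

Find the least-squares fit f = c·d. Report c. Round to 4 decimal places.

c = -1.0115

Compute the Gram sums: Σd·d = 260.
And Σd·f = -263.
So XᵀX·[c]ᵀ = Xᵀf: [[260]]·[c]ᵀ = [-263]ᵀ.
Hence c = -263 / 260 ≈ -1.01154.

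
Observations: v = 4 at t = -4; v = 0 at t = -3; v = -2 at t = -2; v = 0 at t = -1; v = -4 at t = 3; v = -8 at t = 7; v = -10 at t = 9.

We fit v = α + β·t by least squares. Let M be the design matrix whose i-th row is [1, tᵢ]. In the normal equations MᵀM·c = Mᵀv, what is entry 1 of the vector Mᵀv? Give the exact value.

-20

Entry 1 ↔ basis 1, so (Mᵀv)_{1} = Σᵢ vᵢ = (1)·(4) + (1)·(0) + (1)·(-2) + (1)·(0) + (1)·(-4) + (1)·(-8) + (1)·(-10) = -20.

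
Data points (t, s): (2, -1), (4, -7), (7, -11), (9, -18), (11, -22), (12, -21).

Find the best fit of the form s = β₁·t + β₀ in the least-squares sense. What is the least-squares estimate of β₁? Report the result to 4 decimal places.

β₁ = -2.1032

Setting ∂/∂β₁ … = 0 gives: 415·β₁ + 45·β₀ = -763;  45·β₁ + 6·β₀ = -80.
Determinant 415·6 − 45² = 465.
β₁ = ((-763)·6 − 45·(-80))/465 = -326/155; β₀ = (415·(-80) − 45·(-763))/465 = 227/93.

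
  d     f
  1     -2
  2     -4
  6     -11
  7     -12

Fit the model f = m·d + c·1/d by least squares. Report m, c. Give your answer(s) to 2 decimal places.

Setting ∂/∂m … = 0 gives: 90·m + 4·c = -160;  4·m + (1145/882)·c = -317/42.
(Σd·d = 90, Σd·1/d = 4, Σ1/d·1/d = 1145/882, Σd·f = -160, Σ1/d·f = -317/42.)
det = 90·(1145/882) − 4² = 4941/49.
m = ((-160)·(1145/882) − 4·(-317/42))/(4941/49) = -78286/44469; c = (90·(-317/42) − 4·(-160))/(4941/49) = -1925/4941.

m = -1.76, c = -0.39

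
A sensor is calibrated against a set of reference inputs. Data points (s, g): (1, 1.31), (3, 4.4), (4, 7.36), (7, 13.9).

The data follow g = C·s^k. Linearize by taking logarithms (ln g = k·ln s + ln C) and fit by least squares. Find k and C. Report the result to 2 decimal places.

Taking logs, ln g = k·ln s + ln C, so regress ln g on ln s.
Sums: Σln s = 4.4308, Σ(ln s)² = 6.9153, Σln g = 6.3796, Σln s·ln g = 9.5163.
Normal system: [[6.9153, 4.4308]; [4.4308, 4]]·[k, ln C]ᵀ = [9.5163, 6.3796]ᵀ.
Δ = 6.9153·4 − (4.4308)² = 8.0292; k = (9.5163·4 − 4.4308·6.3796)/8.0292 = 1.22033, ln C = (6.9153·6.3796 − 4.4308·9.5163)/8.0292 = 0.24313, so C = exp(0.24313) = 1.27523.

k = 1.22, C = 1.28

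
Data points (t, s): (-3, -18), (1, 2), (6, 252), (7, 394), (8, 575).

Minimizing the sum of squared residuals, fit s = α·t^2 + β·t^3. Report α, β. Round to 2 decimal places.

α = 1.04, β = 0.99

Sums needed: Σt^2·t^2 = 7875, Σt^2·t^3 = 57109, Σt^3·t^3 = 427179.
For Mᵀs: Σt^2·s = 65018, Σt^3·s = 484462.
Normal equations: [[7875, 57109]; [57109, 427179]]·[α, β]ᵀ = [65018, 484462]ᵀ.
Eliminating β: 427179·(row 1) − 57109·(row 2) gives 102596744·α = 427179·65018 − 57109·484462 = 107183864, so α = 582521/557591.
Then β = (484462 − 57109·(582521/557591))/427179 = 12753161/12824593.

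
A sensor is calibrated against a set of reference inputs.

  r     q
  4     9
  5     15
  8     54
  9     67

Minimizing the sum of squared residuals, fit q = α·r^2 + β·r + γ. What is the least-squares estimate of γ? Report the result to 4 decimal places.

γ = -8.3088

The normal system XᵀX·[α, β, γ]ᵀ = Xᵀq is [[11538, 1430, 186]; [1430, 186, 26]; [186, 26, 4]]·[α, β, γ]ᵀ = [9402, 1146, 145]ᵀ.
Inverting the 3×3 Gram matrix, [α, β, γ]ᵀ = [7/8, 81/136, -565/68]ᵀ.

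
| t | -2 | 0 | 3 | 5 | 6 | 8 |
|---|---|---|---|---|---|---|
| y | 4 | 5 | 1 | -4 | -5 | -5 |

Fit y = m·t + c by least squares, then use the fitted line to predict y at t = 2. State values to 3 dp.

ŷ = 0.860

Forming MᵀM = [[138, 20]; [20, 6]] and Mᵀy = [-95, -4]ᵀ gives MᵀM·[m, c]ᵀ = Mᵀy.
Eliminating c: 6·(row 1) − 20·(row 2) gives 428·m = 6·(-95) − 20·(-4) = -490, so m = -245/214.
Then c = ((-4) − 20·(-245/214))/6 = 337/107.
At t = 2: ŷ = (-245/214)·(2) + (337/107)·(1) = 92/107.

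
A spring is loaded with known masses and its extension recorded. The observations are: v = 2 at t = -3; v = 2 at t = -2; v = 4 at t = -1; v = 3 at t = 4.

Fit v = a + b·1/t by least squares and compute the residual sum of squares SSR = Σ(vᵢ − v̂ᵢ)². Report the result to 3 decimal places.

SSR = 2.353

Sums needed: Σ1 = 4, Σ1/t = -19/12, Σ1/t·1/t = 205/144.
For Aᵀv: Σv = 11, Σ1/t·v = -59/12.
AᵀA·[a, b]ᵀ = Aᵀv becomes [[4, -19/12]; [-19/12, 205/144]]·[a, b]ᵀ = [11, -59/12]ᵀ.
Δ = 4·(205/144) − (-19/12)² = 51/16.
a = (11·(205/144) − (-19/12)·(-59/12))/(51/16) = 42/17; b = (4·(-59/12) − (-19/12)·11)/(51/16) = -12/17.
Residuals: -12/17, -14/17, 14/17, 12/17; SSR = 40/17.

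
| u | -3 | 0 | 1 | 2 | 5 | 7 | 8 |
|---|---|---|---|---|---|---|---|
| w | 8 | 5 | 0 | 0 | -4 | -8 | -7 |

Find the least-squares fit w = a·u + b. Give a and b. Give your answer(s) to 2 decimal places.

a = -1.46, b = 3.33

Compute the Gram sums: Σu·u = 152, Σu = 20, Σ1 = 7.
For Aᵀw: Σu·w = -156, Σw = -6.
So AᵀA·[a, b]ᵀ = Aᵀw: [[152, 20]; [20, 7]]·[a, b]ᵀ = [-156, -6]ᵀ.
Determinant 152·7 − 20² = 664.
a = ((-156)·7 − 20·(-6))/664 = -243/166; b = (152·(-6) − 20·(-156))/664 = 276/83.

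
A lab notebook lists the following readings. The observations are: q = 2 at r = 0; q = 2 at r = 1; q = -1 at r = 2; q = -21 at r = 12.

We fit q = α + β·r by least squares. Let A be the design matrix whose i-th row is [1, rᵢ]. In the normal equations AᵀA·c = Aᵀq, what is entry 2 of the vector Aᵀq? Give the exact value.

-252

Entry 2 ↔ basis r, so (Aᵀq)_{2} = Σᵢ (r)·qᵢ = (0)·(2) + (1)·(2) + (2)·(-1) + (12)·(-21) = -252.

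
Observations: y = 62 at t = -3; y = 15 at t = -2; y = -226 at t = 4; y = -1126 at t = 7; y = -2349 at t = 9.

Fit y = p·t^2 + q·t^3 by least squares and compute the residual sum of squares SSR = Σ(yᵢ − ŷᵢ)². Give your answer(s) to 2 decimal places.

The normal system XᵀX·[p, q]ᵀ = Xᵀy is [[9315, 76605]; [76605, 653979]]·[p, q]ᵀ = [-248441, -2114897]ᵀ.
Determinant 9315·653979 − 76605² = 223488360.
p = ((-248441)·653979 − 76605·(-2114897))/223488360 = -77252009/37248060; q = (9315·(-2114897) − 76605·(-248441))/223488360 = -22281425/7449612.
Residuals: -557429/6208010, -1960672/3104005, -4331118/3104005, 4723063/3104005, -3747681/6208010; SSR = 31249371/6208010.

SSR = 5.03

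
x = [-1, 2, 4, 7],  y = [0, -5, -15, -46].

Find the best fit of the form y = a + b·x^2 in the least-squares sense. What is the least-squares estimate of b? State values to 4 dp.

Entries of MᵀM: Σ1 = 4, Σx^2 = 70, Σx^2·x^2 = 2674.
For Mᵀy: Σy = -66, Σx^2·y = -2514.
MᵀM·[a, b]ᵀ = Mᵀy becomes [[4, 70]; [70, 2674]]·[a, b]ᵀ = [-66, -2514]ᵀ.
Determinant 4·2674 − 70² = 5796.
a = ((-66)·2674 − 70·(-2514))/5796 = -2/23; b = (4·(-2514) − 70·(-66))/5796 = -151/161.

b = -0.9379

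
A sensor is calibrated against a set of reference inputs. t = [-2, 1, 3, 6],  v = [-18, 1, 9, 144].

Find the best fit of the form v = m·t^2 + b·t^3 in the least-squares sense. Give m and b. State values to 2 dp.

m = -2.18, b = 1.03

MᵀM·[m, b]ᵀ = Mᵀv reads: 1394·m + 7988·b = 5194;  7988·m + 47450·b = 31492.
Eliminating b: 47450·(row 1) − 7988·(row 2) gives 2337156·m = 47450·5194 − 7988·31492 = -5102796, so m = -425233/194763.
Then b = (31492 − 7988·(-425233/194763))/47450 = 200848/194763.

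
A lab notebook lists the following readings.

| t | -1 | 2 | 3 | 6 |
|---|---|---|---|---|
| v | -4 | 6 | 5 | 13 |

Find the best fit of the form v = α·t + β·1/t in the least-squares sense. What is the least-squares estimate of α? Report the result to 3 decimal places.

Setting ∂/∂α … = 0 gives: 50·α + 4·β = 109;  4·α + (25/18)·β = 65/6.
(Σt·t = 50, Σt·1/t = 4, Σ1/t·1/t = 25/18, Σt·v = 109, Σ1/t·v = 65/6.)
Determinant 50·(25/18) − 4² = 481/9.
α = (109·(25/18) − 4·(65/6))/(481/9) = 1945/962; β = (50·(65/6) − 4·109)/(481/9) = 951/481.

α = 2.022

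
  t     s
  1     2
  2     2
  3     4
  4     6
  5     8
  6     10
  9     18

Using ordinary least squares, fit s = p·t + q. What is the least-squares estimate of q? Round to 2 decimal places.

q = -1.71

Setting ∂/∂p … = 0 gives: 172·p + 30·q = 304;  30·p + 7·q = 50.
Δ = 172·7 − 30² = 304.
p = (304·7 − 30·50)/304 = 157/76; q = (172·50 − 30·304)/304 = -65/38.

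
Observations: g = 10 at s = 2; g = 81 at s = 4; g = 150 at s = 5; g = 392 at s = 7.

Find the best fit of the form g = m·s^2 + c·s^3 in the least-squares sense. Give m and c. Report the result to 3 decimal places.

The normal equations are: 3298·m + 20988·c = 24294;  20988·m + 137434·c = 158470.
Eliminating c: 137434·(row 1) − 20988·(row 2) gives 12761188·m = 137434·24294 − 20988·158470 = 12853236, so m = 292119/290027.
Then c = (158470 − 20988·(292119/290027))/137434 = 3187897/3190297.

m = 1.007, c = 0.999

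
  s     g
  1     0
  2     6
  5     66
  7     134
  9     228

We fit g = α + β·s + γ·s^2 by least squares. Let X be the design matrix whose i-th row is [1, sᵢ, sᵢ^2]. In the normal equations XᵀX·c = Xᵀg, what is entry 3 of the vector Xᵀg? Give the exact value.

26708

Entry 3 ↔ basis s^2, so (Xᵀg)_{3} = Σᵢ (s^2)·gᵢ = (1)·(0) + (4)·(6) + (25)·(66) + (49)·(134) + (81)·(228) = 26708.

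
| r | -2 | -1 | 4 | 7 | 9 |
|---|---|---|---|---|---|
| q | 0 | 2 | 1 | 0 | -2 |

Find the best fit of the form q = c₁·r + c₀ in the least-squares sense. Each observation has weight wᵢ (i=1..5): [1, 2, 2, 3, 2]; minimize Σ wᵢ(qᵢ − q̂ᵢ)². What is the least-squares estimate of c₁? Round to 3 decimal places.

Setting ∂/∂c₁ … = 0 gives: 347·c₁ + 43·c₀ = -32;  43·c₁ + 10·c₀ = 2.
(Σwᵢ·r·r = 347, Σwᵢ·r = 43, Σwᵢ·1 = 10, Σwᵢ·r·q = -32, Σwᵢ·q = 2.)
Eliminating c₀: 10·(row 1) − 43·(row 2) gives 1621·c₁ = 10·(-32) − 43·2 = -406, so c₁ = -406/1621.
Then c₀ = (2 − 43·(-406/1621))/10 = 2070/1621.

c₁ = -0.250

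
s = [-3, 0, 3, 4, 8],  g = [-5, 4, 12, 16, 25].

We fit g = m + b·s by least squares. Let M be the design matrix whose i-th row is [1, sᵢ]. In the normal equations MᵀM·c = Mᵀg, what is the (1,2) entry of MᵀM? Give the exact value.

Row 1 ↔ basis 1, column 2 ↔ basis s, so (MᵀM)_{1,2} = Σᵢ s = (1)·(-3) + (1)·(0) + (1)·(3) + (1)·(4) + (1)·(8) = 12.

12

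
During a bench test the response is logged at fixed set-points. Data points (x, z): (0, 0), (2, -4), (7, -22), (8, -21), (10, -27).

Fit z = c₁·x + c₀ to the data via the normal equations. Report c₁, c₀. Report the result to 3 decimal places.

Entries of MᵀM: Σx·x = 217, Σx = 27, Σ1 = 5.
Right-hand side: Σx·z = -600, Σz = -74.
Eliminating c₀: 5·(row 1) − 27·(row 2) gives 356·c₁ = 5·(-600) − 27·(-74) = -1002, so c₁ = -501/178.
Then c₀ = ((-74) − 27·(-501/178))/5 = 71/178.

c₁ = -2.815, c₀ = 0.399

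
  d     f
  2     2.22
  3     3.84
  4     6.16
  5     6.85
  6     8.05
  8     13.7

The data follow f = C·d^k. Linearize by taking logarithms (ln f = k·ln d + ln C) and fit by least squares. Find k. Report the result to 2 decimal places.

Linearized form: ln f = k·ln d + ln C. From the 6 transformed points,
AᵀA = [[13.7340, 8.6587]; [8.6587, 6]], rhs = [16.8280, 10.5884]ᵀ  (here Σln d = 8.6587, Σ(ln d)² = 13.7340, Σln f = 10.5884, Σln d·ln f = 16.8280).
Solving (det = 7.4309): k = 1.24974, ln C = -0.03879.

k = 1.25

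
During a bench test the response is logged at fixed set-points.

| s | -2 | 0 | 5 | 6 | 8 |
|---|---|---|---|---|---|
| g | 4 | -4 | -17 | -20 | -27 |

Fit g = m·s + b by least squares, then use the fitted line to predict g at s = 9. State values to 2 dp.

Setting ∂/∂m … = 0 gives: 129·m + 17·b = -429;  17·m + 5·b = -64.
(Σs·s = 129, Σs = 17, Σ1 = 5, Σs·g = -429, Σg = -64.)
Eliminating b: 5·(row 1) − 17·(row 2) gives 356·m = 5·(-429) − 17·(-64) = -1057, so m = -1057/356.
Then b = ((-64) − 17·(-1057/356))/5 = -963/356.
At s = 9: ĝ = (-1057/356)·(9) + (-963/356)·(1) = -2619/89.

ĝ = -29.43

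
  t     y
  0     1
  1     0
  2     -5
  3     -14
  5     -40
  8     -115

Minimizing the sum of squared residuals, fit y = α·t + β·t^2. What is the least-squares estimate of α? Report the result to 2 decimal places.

From the data, Σt·t = 103, Σt·t^2 = 673, Σt^2·t^2 = 4819.
Moment sums: Σt·y = -1172, Σt^2·y = -8506.
AᵀA·[α, β]ᵀ = Aᵀy becomes [[103, 673]; [673, 4819]]·[α, β]ᵀ = [-1172, -8506]ᵀ.
det = 103·4819 − 673² = 43428.
α = ((-1172)·4819 − 673·(-8506))/43428 = 3485/1974; β = (103·(-8506) − 673·(-1172))/43428 = -3971/1974.

α = 1.77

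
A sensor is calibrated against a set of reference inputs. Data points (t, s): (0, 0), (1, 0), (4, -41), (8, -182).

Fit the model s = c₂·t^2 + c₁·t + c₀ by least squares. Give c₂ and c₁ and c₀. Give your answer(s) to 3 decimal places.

Sums needed: Σt^2·t^2 = 4353, Σt^2·t = 577, Σt^2 = 81, Σt·t = 81, Σt = 13, Σ1 = 4.
And Σt^2·s = -12304, Σt·s = -1620, Σs = -223.
So MᵀM·[c₂, c₁, c₀]ᵀ = Mᵀs: [[4353, 577, 81]; [577, 81, 13]; [81, 13, 4]]·[c₂, c₁, c₀]ᵀ = [-12304, -1620, -223]ᵀ.
Solving the 3×3 system (Gaussian elimination) gives c₂ = -2091/668, c₁ = 7487/3340, c₀ = 294/835.

c₂ = -3.130, c₁ = 2.242, c₀ = 0.352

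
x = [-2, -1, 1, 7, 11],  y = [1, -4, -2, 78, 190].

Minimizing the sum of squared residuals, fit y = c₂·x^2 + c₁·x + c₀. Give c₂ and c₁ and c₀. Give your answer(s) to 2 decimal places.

c₂ = 1.51, c₁ = 0.99, c₀ = -3.90

With design matrix M, MᵀM = [[17060, 1666, 176]; [1666, 176, 16]; [176, 16, 5]] and Mᵀy = [26810, 2636, 263]ᵀ.
Inverting the 3×3 Gram matrix, [c₂, c₁, c₀]ᵀ = [88198/58233, 19307/19411, -226861/58233]ᵀ.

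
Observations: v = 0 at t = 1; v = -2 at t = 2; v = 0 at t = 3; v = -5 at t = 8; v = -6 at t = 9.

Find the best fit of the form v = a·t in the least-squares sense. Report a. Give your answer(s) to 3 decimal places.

Sums needed: Σt·t = 159.
For Xᵀv: Σt·v = -98.
XᵀX·[a]ᵀ = Xᵀv becomes [[159]]·[a]ᵀ = [-98]ᵀ.
Hence a = -98 / 159 ≈ -0.616352.

a = -0.616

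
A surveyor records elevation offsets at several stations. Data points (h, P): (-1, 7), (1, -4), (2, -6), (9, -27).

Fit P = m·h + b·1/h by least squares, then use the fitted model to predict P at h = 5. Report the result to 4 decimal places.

From the data, Σh·h = 87, Σh·1/h = 4, Σ1/h·1/h = 733/324.
And Σh·P = -266, Σ1/h·P = -17.
Normal equations: [[87, 4]; [4, 733/324]]·[m, b]ᵀ = [-266, -17]ᵀ.
Determinant 87·(733/324) − 4² = 19529/108.
m = ((-266)·(733/324) − 4·(-17))/(19529/108) = -172946/58587; b = (87·(-17) − 4·(-266))/(19529/108) = -44820/19529.
At h = 5: P̂ = (-172946/58587)·(5) + (-44820/19529)·(1/5) = -891622/58587.

P̂ = -15.2188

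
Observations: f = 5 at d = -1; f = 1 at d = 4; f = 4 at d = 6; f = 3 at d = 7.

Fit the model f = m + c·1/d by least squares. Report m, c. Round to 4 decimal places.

With design matrix M, MᵀM = [[4, -37/84]; [-37/84, 7837/7056]] and Mᵀf = [13, -307/84]ᵀ.
Eliminating c: (7837/7056)·(row 1) − (-37/84)·(row 2) gives (3331/784)·m = (7837/7056)·13 − (-37/84)·(-307/84) = 5029/392, so m = 10058/3331.
Then c = ((-307/84) − (-37/84)·(10058/3331))/(7837/7056) = -6972/3331.

m = 3.0195, c = -2.0931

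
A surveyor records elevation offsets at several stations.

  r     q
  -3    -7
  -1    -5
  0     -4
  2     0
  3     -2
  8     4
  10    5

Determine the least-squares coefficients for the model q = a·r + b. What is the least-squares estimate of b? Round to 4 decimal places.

b = -3.8196

Entries of AᵀA: Σr·r = 187, Σr = 19, Σ1 = 7.
Right-hand side: Σr·q = 102, Σq = -9.
Normal equations: [[187, 19]; [19, 7]]·[a, b]ᵀ = [102, -9]ᵀ.
det = 187·7 − 19² = 948.
a = (102·7 − 19·(-9))/948 = 295/316; b = (187·(-9) − 19·102)/948 = -1207/316.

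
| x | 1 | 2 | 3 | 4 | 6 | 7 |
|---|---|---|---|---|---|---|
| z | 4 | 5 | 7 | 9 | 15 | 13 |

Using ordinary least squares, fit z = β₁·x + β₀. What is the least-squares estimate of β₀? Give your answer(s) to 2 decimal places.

AᵀA·[β₁, β₀]ᵀ = Aᵀz reads: 115·β₁ + 23·β₀ = 252;  23·β₁ + 6·β₀ = 53.
det = 115·6 − 23² = 161.
β₁ = (252·6 − 23·53)/161 = 293/161; β₀ = (115·53 − 23·252)/161 = 13/7.

β₀ = 1.86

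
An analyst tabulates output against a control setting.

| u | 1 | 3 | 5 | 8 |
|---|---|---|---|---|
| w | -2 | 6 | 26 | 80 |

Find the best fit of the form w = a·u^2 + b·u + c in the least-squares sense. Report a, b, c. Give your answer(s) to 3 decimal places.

Normal-equation sums: Σu^2·u^2 = 4803, Σu^2·u = 665, Σu^2 = 99, Σu·u = 99, Σu = 17, Σ1 = 4.
For Xᵀw: Σu^2·w = 5822, Σu·w = 786, Σw = 110.
Solving the 3×3 system (Gaussian elimination) gives a = 2559/1639, b = -3851/1639, c = -1896/1639.

a = 1.561, b = -2.350, c = -1.157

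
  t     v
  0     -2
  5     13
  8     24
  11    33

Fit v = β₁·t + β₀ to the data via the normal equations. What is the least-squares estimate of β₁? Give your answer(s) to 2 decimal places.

With design matrix X, XᵀX = [[210, 24]; [24, 4]] and Xᵀv = [620, 68]ᵀ.
Determinant 210·4 − 24² = 264.
β₁ = (620·4 − 24·68)/264 = 106/33; β₀ = (210·68 − 24·620)/264 = -25/11.

β₁ = 3.21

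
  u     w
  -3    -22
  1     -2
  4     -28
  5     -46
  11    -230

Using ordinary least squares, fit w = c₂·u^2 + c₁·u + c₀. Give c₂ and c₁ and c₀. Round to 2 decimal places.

c₂ = -1.99, c₁ = 1.04, c₀ = -0.97

Setting ∂/∂c₂ … = 0 gives: 15604·c₂ + 1494·c₁ + 172·c₀ = -29628;  1494·c₂ + 172·c₁ + 18·c₀ = -2808;  172·c₂ + 18·c₁ + 5·c₀ = -328.
(Σu^2·u^2 = 15604, Σu^2·u = 1494, Σu^2 = 172, Σu·u = 172, Σu = 18, Σ1 = 5, Σu^2·w = -29628, Σu·w = -2808, Σw = -328.)
Row-reducing yields c₂ = -678860/341491, c₁ = 356274/341491, c₀ = -331612/341491.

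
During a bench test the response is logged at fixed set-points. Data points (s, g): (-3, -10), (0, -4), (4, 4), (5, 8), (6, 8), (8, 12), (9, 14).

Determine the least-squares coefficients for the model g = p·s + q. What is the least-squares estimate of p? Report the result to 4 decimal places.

Entries of MᵀM: Σs·s = 231, Σs = 29, Σ1 = 7.
Right-hand side: Σs·g = 356, Σg = 32.
Determinant 231·7 − 29² = 776.
p = (356·7 − 29·32)/776 = 391/194; q = (231·32 − 29·356)/776 = -733/194.

p = 2.0155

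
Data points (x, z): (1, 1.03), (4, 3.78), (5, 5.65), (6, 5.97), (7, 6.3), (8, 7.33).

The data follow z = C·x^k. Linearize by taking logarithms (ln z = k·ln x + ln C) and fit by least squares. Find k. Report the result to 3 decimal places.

Linearized form: ln z = k·ln x + ln C. From the 6 transformed points,
Σln x = 8.8128, Σ(ln x)² = 15.8331, Σln z = 8.7102, Σln x·ln z = 15.5555.
Equations: 15.8331·k + 8.8128·ln C = 15.5555;  8.8128·k + 6·ln C = 8.7102.
Slope k = (n·Σln x·ln z − Σln x·Σln z)/(n·Σ(ln x)² − (Σln x)²) = (6·15.5555 − 8.8128·8.7102)/17.3327 = 0.95609; ln C = (Σln z − k·Σln x)/n = 0.04740.

k = 0.956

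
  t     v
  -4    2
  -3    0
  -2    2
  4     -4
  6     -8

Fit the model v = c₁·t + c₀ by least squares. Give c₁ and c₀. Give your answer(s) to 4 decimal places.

c₁ = -0.9208, c₀ = -1.4158

Sums needed: Σt·t = 81, Σt = 1, Σ1 = 5.
For Xᵀv: Σt·v = -76, Σv = -8.
XᵀX·[c₁, c₀]ᵀ = Xᵀv becomes [[81, 1]; [1, 5]]·[c₁, c₀]ᵀ = [-76, -8]ᵀ.
Eliminating c₀: 5·(row 1) − 1·(row 2) gives 404·c₁ = 5·(-76) − 1·(-8) = -372, so c₁ = -93/101.
Then c₀ = ((-8) − 1·(-93/101))/5 = -143/101.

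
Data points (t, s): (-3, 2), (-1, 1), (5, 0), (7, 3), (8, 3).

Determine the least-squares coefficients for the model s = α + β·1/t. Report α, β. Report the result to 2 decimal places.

α = 1.92, β = 0.67

The normal system AᵀA·[α, β]ᵀ = Aᵀs is [[5, -727/840]; [-727/840, 837649/705600]]·[α, β]ᵀ = [9, -145/168]ᵀ.
Eliminating β: (837649/705600)·(row 1) − (-727/840)·(row 2) gives (914929/176400)·α = (837649/705600)·9 − (-727/840)·(-145/168) = 3505883/352800, so α = 3505883/1829858.
Then β = ((-145/168) − (-727/840)·(3505883/1829858))/(837649/705600) = 612780/914929.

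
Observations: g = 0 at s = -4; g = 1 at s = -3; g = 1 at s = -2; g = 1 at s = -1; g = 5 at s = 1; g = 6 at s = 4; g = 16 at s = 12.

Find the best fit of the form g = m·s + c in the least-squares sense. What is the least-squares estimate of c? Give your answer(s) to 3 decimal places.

c = 3.280

The normal equations are: 191·m + 7·c = 215;  7·m + 7·c = 30.
(Σs·s = 191, Σs = 7, Σ1 = 7, Σs·g = 215, Σg = 30.)
Determinant 191·7 − 7² = 1288.
m = (215·7 − 7·30)/1288 = 185/184; c = (191·30 − 7·215)/1288 = 4225/1288.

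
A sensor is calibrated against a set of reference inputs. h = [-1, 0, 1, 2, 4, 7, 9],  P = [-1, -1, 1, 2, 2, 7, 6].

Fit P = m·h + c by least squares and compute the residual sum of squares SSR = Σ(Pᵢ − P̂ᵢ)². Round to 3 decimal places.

SSR = 5.712

Normal-equation sums: Σh·h = 152, Σh = 22, Σ1 = 7.
Right-hand side: Σh·P = 117, ΣP = 16.
So MᵀM·[m, c]ᵀ = MᵀP: [[152, 22]; [22, 7]]·[m, c]ᵀ = [117, 16]ᵀ.
det = 152·7 − 22² = 580.
m = (117·7 − 22·16)/580 = 467/580; c = (152·16 − 22·117)/580 = -71/290.
Residuals: 1/20, -219/290, 51/116, 92/145, -283/290, 933/580, -581/580; SSR = 3313/580.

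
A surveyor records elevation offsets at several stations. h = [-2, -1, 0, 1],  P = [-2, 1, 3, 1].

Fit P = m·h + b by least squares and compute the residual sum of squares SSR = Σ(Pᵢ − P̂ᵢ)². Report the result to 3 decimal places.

The normal equations are: 6·m + (-2)·b = 4;  (-2)·m + 4·b = 3.
Determinant 6·4 − (-2)² = 20.
m = (4·4 − (-2)·3)/20 = 11/10; b = (6·3 − (-2)·4)/20 = 13/10.
Residuals: -11/10, 4/5, 17/10, -7/5; SSR = 67/10.

SSR = 6.700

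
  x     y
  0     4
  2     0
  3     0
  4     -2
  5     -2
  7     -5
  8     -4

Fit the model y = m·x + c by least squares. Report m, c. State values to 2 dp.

With design matrix M, MᵀM = [[167, 29]; [29, 7]] and Mᵀy = [-85, -9]ᵀ.
Eliminating c: 7·(row 1) − 29·(row 2) gives 328·m = 7·(-85) − 29·(-9) = -334, so m = -167/164.
Then c = ((-9) − 29·(-167/164))/7 = 481/164.

m = -1.02, c = 2.93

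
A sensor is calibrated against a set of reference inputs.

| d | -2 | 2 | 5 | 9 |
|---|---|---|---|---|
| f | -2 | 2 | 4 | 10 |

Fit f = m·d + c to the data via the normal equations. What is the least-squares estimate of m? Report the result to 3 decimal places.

From the data, Σd·d = 114, Σd = 14, Σ1 = 4.
Moment sums: Σd·f = 118, Σf = 14.
XᵀX·[m, c]ᵀ = Xᵀf becomes [[114, 14]; [14, 4]]·[m, c]ᵀ = [118, 14]ᵀ.
det = 114·4 − 14² = 260.
m = (118·4 − 14·14)/260 = 69/65; c = (114·14 − 14·118)/260 = -14/65.

m = 1.062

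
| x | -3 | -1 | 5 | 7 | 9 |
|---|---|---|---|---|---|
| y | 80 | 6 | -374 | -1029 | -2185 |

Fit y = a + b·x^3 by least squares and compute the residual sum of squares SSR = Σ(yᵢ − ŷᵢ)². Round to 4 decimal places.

SSR = 9.5108

Entries of AᵀA: Σ1 = 5, Σx^3 = 1169, Σx^3·x^3 = 665445.
And Σy = -3502, Σx^3·y = -1994728.
Eliminating b: 665445·(row 1) − 1169·(row 2) gives 1960664·a = 665445·(-3502) − 1169·(-1994728) = 1448642, so a = 724321/980332.
Then b = ((-1994728) − 1169·(724321/980332))/665445 = -2939901/980332.
Residuals: -418772/245083, 1108885/490166, 29784/245083, -549953/490166, 109522/245083; SSR = 4661855/490166.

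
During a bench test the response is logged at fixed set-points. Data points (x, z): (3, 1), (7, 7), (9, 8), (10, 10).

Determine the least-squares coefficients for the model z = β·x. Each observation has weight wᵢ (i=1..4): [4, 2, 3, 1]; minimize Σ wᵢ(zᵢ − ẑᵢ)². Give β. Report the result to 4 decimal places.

β = 0.8931

The normal equations are: 477·β = 426.
Hence β = 426 / 477 ≈ 0.893082.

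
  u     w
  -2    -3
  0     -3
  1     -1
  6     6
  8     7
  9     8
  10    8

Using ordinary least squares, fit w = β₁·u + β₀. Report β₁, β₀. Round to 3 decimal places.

Compute the Gram sums: Σu·u = 286, Σu = 32, Σ1 = 7.
Right-hand side: Σu·w = 249, Σw = 22.
AᵀA·[β₁, β₀]ᵀ = Aᵀw becomes [[286, 32]; [32, 7]]·[β₁, β₀]ᵀ = [249, 22]ᵀ.
Eliminating β₀: 7·(row 1) − 32·(row 2) gives 978·β₁ = 7·249 − 32·22 = 1039, so β₁ = 1039/978.
Then β₀ = (22 − 32·(1039/978))/7 = -838/489.

β₁ = 1.062, β₀ = -1.714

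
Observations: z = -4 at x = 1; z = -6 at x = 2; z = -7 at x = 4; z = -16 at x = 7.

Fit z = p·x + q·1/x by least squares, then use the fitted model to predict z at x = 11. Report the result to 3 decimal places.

The normal system MᵀM·[p, q]ᵀ = Mᵀz is [[70, 4]; [4, 1045/784]]·[p, q]ᵀ = [-156, -309/28]ᵀ.
Eliminating q: (1045/784)·(row 1) − 4·(row 2) gives (4329/56)·p = (1045/784)·(-156) − 4·(-309/28) = -32103/196, so p = -7134/3367.
Then q = ((-309/28) − 4·(-7134/3367))/(1045/784) = -924/481.
At x = 11: ẑ = (-7134/3367)·(11) + (-924/481)·(1/11) = -79062/3367.

ẑ = -23.481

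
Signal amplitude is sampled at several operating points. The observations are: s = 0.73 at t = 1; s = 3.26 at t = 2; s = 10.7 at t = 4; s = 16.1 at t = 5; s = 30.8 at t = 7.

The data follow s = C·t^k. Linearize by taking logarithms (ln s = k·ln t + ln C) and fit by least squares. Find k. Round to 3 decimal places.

k = 1.896

Taking logs, ln s = k·ln t + ln C, so regress ln s on ln t.
Σln t = 5.6348, Σ(ln t)² = 8.7791, Σln s = 9.4436, Σln t·ln s = 15.2469.
Normal system: [[8.7791, 5.6348]; [5.6348, 5]]·[k, ln C]ᵀ = [15.2469, 9.4436]ᵀ.
Δ = 8.7791·5 − (5.6348)² = 12.1448; k = (15.2469·5 − 5.6348·9.4436)/12.1448 = 1.89564, ln C = (8.7791·9.4436 − 5.6348·15.2469)/12.1448 = -0.24758.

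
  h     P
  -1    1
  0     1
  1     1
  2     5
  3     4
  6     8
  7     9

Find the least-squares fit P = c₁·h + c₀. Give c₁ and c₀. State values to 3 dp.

The normal equations are: 100·c₁ + 18·c₀ = 133;  18·c₁ + 7·c₀ = 29.
Determinant 100·7 − 18² = 376.
c₁ = (133·7 − 18·29)/376 = 409/376; c₀ = (100·29 − 18·133)/376 = 253/188.

c₁ = 1.088, c₀ = 1.346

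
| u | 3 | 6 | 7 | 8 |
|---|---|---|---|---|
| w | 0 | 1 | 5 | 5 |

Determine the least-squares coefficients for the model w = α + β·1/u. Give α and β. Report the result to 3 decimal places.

α = 6.975, β = -22.007

The normal equations are: 4·α + (43/56)·β = 11;  (43/56)·α + (4937/28224)·β = 253/168.
Eliminating β: (4937/28224)·(row 1) − (43/56)·(row 2) gives (3107/28224)·α = (4937/28224)·11 − (43/56)·(253/168) = 10835/14112, so α = 21670/3107.
Then β = ((253/168) − (43/56)·(21670/3107))/(4937/28224) = -68376/3107.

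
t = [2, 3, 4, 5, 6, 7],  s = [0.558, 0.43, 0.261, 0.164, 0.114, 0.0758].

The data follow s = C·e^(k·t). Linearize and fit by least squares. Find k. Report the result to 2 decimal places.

k = -0.41

With ln sᵢ as the transformed response and tᵢ as the regressor:
Σt = 27.0000, Σ(t)² = 139.0000, Σln s = -9.3297, Σt·ln s = -49.1980.
Equations: 139.0000·k + 27.0000·ln C = -49.1980;  27.0000·k + 6·ln C = -9.3297.
Δ = 139.0000·6 − (27.0000)² = 105.0000; k = (-49.1980·6 − 27.0000·-9.3297)/105.0000 = -0.41225, ln C = (139.0000·-9.3297 − 27.0000·-49.1980)/105.0000 = 0.30017.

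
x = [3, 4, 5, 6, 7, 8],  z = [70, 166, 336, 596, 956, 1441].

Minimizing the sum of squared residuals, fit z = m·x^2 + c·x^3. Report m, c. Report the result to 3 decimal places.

m = -1.528, c = 3.006

MᵀM·[m, c]ᵀ = Mᵀz reads: 8755·m + 61743·c = 172210;  61743·m + 446899·c = 1248950.
Δ = 8755·446899 − 61743² = 100402696.
m = (172210·446899 − 61743·1248950)/100402696 = -38360765/25100674; c = (8755·1248950 − 61743·172210)/100402696 = 75448805/25100674.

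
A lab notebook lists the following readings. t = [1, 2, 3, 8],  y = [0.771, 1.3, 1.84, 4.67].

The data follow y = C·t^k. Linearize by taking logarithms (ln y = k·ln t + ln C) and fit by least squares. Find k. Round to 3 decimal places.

Linearized form: ln y = k·ln t + ln C. From the 4 transformed points,
Σln t = 3.8712, Σ(ln t)² = 6.0115, Σln y = 2.1532, Σln t·ln y = 4.0565.
Equations: 6.0115·k + 3.8712·ln C = 4.0565;  3.8712·k + 4·ln C = 2.1532.
Solving (det = 9.0597): k = 0.87094, ln C = -0.30459.

k = 0.871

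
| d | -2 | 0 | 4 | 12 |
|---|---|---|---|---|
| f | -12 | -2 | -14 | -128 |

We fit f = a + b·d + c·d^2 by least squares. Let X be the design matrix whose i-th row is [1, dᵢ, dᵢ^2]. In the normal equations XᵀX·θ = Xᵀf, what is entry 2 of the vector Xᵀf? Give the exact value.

Entry 2 ↔ basis d, so (Xᵀf)_{2} = Σᵢ (d)·fᵢ = (-2)·(-12) + (0)·(-2) + (4)·(-14) + (12)·(-128) = -1568.

-1568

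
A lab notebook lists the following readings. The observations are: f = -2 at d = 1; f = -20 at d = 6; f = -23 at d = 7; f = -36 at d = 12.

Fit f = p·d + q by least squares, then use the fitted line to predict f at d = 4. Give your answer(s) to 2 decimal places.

With design matrix A, AᵀA = [[230, 26]; [26, 4]] and Aᵀf = [-715, -81]ᵀ.
Δ = 230·4 − 26² = 244.
p = ((-715)·4 − 26·(-81))/244 = -377/122; q = (230·(-81) − 26·(-715))/244 = -10/61.
At d = 4: f̂ = (-377/122)·(4) + (-10/61)·(1) = -764/61.

f̂ = -12.52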